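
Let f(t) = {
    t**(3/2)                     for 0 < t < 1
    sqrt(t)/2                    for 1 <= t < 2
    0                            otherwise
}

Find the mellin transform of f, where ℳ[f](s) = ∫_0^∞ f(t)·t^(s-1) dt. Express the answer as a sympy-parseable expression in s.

(2**(s + 1/2)*(2*s + 3) + 2*s - 1)/((2*s + 1)*(2*s + 3))
  Re(s) > -3/2

the shared t-power comes off first: t on [0, 1); 1/2 on [1, 2)
linearity at 1 turns ℳ[f](s) into 2 summed integrals
segment 0 to 1 holds t**(3/2); add its integral
[1, 2) adds the kernel integral of sqrt(t)/2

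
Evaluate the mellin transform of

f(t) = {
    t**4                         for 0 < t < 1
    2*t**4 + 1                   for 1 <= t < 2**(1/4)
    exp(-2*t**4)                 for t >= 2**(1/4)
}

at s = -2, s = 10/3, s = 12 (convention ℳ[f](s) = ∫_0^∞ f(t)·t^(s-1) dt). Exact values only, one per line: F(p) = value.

the power substitution comes off first: t**2 on [0, 1); 2*t**2 + 1 on [1, sqrt(2)); exp(-2*t**2) on [sqrt(2), ∞)
strip the power substitution: t on [0, 1); 2*t + 1 on [1, 2); exp(-2*t) on [2, ∞)
linearity at 1, 2**(1/4) turns ℳ[f](s) into 3 summed integrals
piece [0, 1): integrate t**4 against the kernel
on [1, 2**(1/4)) integrate f = (2*t**4 + 1) against the kernel
the [2**(1/4), ∞) slice contributes ∫ exp(-2*t**4)·t^(s-1) dt

F(-2) = sqrt(2)*(-2*sqrt(pi)*exp(4)*erfc(2) + 1 + 3*exp(4))*exp(-4)/4
F(10/3) = -24/55 + 2**(1/6)*uppergamma(5/6, 4)/8 + 93*2**(5/6)/110
F(12) = 13*exp(-4)/16 + 121/48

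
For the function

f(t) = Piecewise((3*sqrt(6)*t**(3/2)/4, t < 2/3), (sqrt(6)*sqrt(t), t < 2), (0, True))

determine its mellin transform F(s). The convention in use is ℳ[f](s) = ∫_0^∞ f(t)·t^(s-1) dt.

undo the common scale on t: t**(3/2) on [0, 1); 2*sqrt(t) on [1, 3)
split f at 2/3: ℳ[f](s) collects 2 kernel integrals
over [0, 2/3), the kernel integral of 3*sqrt(6)*t**(3/2)/4 enters the sum
on [2/3, 2): add ∫ sqrt(6)*sqrt(t)·t^(s-1) dt

(2/3)**s*(2*3**(s + 1/2)*(4*s + 6) - 4*s - 10)/((2*s + 1)*(2*s + 3))
  Re(s) > -3/2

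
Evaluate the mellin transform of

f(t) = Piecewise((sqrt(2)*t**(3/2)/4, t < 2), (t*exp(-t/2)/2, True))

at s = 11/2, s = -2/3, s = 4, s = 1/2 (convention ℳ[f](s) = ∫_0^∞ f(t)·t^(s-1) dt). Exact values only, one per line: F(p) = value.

F(11/2) = sqrt(2)*(E*(64 + 72765*sqrt(pi)*erfc(1)) + 295358)*exp(-1)/14
F(-2/3) = 2**(1/3)*(5*uppergamma(1/3, 1) + 6)/10
F(4) = 32/11 + 1040*exp(-1)
F(1/2) = sqrt(2)*(2 + E*(sqrt(pi)*erfc(1) + 1))*exp(-1)/2

remove the common scale on t first: t**(3/2) on [0, 1); t*exp(-t) on [1, ∞)
undo the shared t-power: sqrt(t) on [0, 1); exp(-t) on [1, ∞)
integrate the 2 segments split at 2, then add the results
[0, 2) adds the kernel integral of sqrt(2)*t**(3/2)/4
between 2 and ∞ the integrand is t*exp(-t/2)/2·t^(s-1)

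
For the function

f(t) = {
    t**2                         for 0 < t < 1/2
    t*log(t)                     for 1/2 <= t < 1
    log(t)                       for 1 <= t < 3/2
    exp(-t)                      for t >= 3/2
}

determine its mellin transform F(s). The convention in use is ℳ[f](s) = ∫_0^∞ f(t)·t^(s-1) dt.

(4*2**s*s**2*(s + 2)*(s**2 + 2*s + 1)*uppergamma(s, 3/2) - 4*2**s*s**2*(s + 2) + 4*2**s*(s + 2)*(s**2 + 2*s + 1) + 3**s*s*(s + 2)*(-4*log(2) + 4*log(3))*(s**2 + 2*s + 1) - 4*3**s*(s + 2)*(s**2 + 2*s + 1) + s**3*(s + 2)*log(4) + s**2*(s + 2)*log(4) + 2*s**2*(s + 2) + s**2*(s**2 + 2*s + 1))/(4*2**s*s**2*(s + 2)*(s**2 + 2*s + 1))
  Re(s) > -2

linearity at 1/2, 1, 3/2 turns ℳ[f](s) into 4 summed integrals
∫ t**2·t^(s-1) over [0, 1/2)
on [1/2, 1) integrate f = t*log(t) against the kernel
piece [1, 3/2): integrate log(t) against the kernel
[3/2, ∞) adds the kernel integral of exp(-t)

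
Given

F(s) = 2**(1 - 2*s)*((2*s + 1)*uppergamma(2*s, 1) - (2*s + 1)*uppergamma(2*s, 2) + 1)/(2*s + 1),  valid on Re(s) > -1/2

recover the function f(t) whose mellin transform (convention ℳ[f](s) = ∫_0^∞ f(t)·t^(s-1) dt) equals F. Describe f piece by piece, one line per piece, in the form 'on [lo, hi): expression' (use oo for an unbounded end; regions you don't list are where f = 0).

back out the power substitution: 2*t on [0, 1/2); exp(-2*t) on [1/2, 1)
invert the common scale on t to get t on [0, 1); exp(-t) on [1, 2)
cuts at 1/4: linearity sums the 2 kernel integrals
over [0, 1/4), the kernel integral of 2*sqrt(t) enters the sum
on [1/4, 1) integrate f = exp(-2*sqrt(t)) against the kernel

on [0, 1/4): 2*sqrt(t)
on [1/4, 1): exp(-2*sqrt(t))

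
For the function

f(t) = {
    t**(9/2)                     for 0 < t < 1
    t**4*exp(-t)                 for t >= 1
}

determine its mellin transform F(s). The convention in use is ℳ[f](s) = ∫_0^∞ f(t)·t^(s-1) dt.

reversing the shared t-power: t**(5/2) on [0, 1); t**2*exp(-t) on [1, ∞)
invert the shared t-power to get sqrt(t) on [0, 1); exp(-t) on [1, ∞)
integrate the 2 segments split at 1, then add the results
over [0, 1), the kernel integral of t**(9/2) enters the sum
over [1, ∞), the kernel integral of t**4*exp(-t) enters the sum

((2*s + 9)*uppergamma(s + 4, 1) + 2)/(2*s + 9)
  Re(s) > -9/2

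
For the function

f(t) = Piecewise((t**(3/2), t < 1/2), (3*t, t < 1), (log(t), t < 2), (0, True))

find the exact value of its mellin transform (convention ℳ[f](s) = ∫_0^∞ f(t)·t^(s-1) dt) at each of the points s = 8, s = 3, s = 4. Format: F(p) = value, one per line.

F(8) = -5609/1536 + sqrt(2)/9728 + 32*log(2)
F(3) = -43/576 + sqrt(2)/144 + 8*log(2)/3
F(4) = -57/160 + sqrt(2)/352 + 4*log(2)

integrate the 3 segments split at 1/2, 1, then add the results
∫ t**(3/2)·t^(s-1) over [0, 1/2)
[1/2, 1) adds the kernel integral of 3*t
on [1, 2) integrate f = log(t) against the kernel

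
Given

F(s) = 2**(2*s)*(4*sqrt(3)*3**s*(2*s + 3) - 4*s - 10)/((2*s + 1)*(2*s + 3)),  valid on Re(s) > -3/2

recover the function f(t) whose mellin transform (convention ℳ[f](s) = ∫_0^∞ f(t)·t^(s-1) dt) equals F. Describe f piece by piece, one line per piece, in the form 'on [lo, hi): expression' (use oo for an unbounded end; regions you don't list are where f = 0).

strip the power substitution: t**3/8 on [0, 2); t on [2, 2*sqrt(3))
strip the common scale on t: t**3 on [0, 1); 2*t on [1, sqrt(3))
invert the power substitution to get t**(3/2) on [0, 1); 2*sqrt(t) on [1, 3)
split f at 4: ℳ[f](s) collects 2 kernel integrals
over [0, 4), the kernel integral of t**(3/2)/8 enters the sum
between 4 and 12 the integrand is sqrt(t)·t^(s-1)

on [0, 4): t**(3/2)/8
on [4, 12): sqrt(t)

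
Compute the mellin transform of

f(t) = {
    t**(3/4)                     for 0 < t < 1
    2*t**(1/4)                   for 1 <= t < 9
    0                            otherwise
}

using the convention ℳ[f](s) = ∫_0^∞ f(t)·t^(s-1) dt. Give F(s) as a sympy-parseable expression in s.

4*(2*3**(2*s + 1/2)*(4*s + 3) - 4*s - 5)/((4*s + 1)*(4*s + 3))
  Re(s) > -3/4

remove the power substitution first: t**(3/2) on [0, 1); 2*sqrt(t) on [1, 3)
summing 2 kernel integrals split by 1 yields ℳ[f](s)
segment [0, 1) carries t**(3/4); integrate it
∫ 2*t**(1/4)·t^(s-1) over [1, 9)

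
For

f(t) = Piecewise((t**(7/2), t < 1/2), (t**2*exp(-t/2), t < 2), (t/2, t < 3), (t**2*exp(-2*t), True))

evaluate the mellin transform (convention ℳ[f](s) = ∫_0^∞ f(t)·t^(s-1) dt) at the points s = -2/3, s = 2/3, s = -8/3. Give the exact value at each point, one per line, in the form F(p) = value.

the shared t-power comes off first: t**(3/2) on [0, 1/2); exp(-t/2) on [1/2, 2); 1/(2*t) on [2, 3); …
the 4 pieces separated at 1/2, 2, 3 each add one integral
segment [0, 1/2) carries t**(7/2); integrate it
piece [1/2, 2): integrate t**2*exp(-t/2) against the kernel
segment [2, 3) carries t/2; integrate it
segment 3 to ∞ holds t**2*exp(-2*t); add its integral

F(-2/3) = -3*2**(1/3)/2 - 2*2**(1/3)*uppergamma(4/3, 1) + 2**(2/3)*uppergamma(4/3, 6)/4 + 3*2**(1/6)/68 + 2*2**(1/3)*uppergamma(4/3, 1/4) + 3*3**(1/3)/2
F(2/3) = -4*2**(2/3)*uppergamma(8/3, 1) - 3*2**(2/3)/5 + 2**(1/3)*uppergamma(8/3, 6)/8 + 3*2**(5/6)/400 + 9*3**(2/3)/10 + 4*2**(2/3)*uppergamma(8/3, 1/4)
F(-8/3) = -2**(1/3)*uppergamma(-2/3, 1)/2 - 3**(1/3)/30 + 2**(2/3)*uppergamma(-2/3, 6) + 3*2**(1/3)/40 + 3*2**(1/6)/5 + 2**(1/3)*uppergamma(-2/3, 1/4)/2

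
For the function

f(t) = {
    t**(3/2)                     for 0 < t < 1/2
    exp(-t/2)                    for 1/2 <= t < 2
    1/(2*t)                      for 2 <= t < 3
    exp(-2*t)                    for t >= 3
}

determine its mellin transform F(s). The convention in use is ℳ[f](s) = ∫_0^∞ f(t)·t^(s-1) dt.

treat the 4 regions marked off by 1/2, 2, 3 separately and sum
∫ t**(3/2)·t^(s-1) over [0, 1/2)
over [1/2, 2), the kernel integral of exp(-t/2) enters the sum
∫ over [2, 3) of 1/(2*t)·t^(s-1) joins the sum
[3, ∞) adds the kernel integral of exp(-2*t)

(12*24**s*(s - 1)*(2*s + 3)*uppergamma(s, 1/4) - 12*24**s*(s - 1)*(2*s + 3)*uppergamma(s, 1) - 3*24**s*(2*s + 3) + 2*36**s*(2*s + 3) + 12*6**s*(s - 1)*(2*s + 3)*uppergamma(s, 6) + 6*sqrt(2)*6**s*(s - 1))/(12*12**s*(s - 1)*(2*s + 3))
  Re(s) > -3/2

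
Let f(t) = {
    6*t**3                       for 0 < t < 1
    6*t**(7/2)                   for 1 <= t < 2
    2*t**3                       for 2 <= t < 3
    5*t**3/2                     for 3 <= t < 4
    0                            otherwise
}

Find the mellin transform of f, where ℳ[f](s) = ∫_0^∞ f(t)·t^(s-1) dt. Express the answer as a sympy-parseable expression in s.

split f at 1, 2, 3: ℳ[f](s) collects 4 kernel integrals
[0, 1) adds the kernel integral of 6*t**3
on [1, 2) integrate f = 6*t**(7/2) against the kernel
between 2 and 3 the integrand is 2*t**3·t^(s-1)
piece [3, 4): integrate 5*t**3/2 against the kernel

(320*2**(2*s)*(2*s + 7) - 32*2**s*(2*s + 7) + 192*2**(s + 1/2)*(s + 3) - 27*3**s*(2*s + 7) + 12)/(2*(s + 3)*(2*s + 7))
  Re(s) > -3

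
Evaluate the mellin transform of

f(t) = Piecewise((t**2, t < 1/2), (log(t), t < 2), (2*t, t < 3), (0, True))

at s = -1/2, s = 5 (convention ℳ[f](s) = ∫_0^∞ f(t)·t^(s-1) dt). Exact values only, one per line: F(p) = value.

along the cuts 1/2, 2, ℳ[f](s) splits into 3 integrals
segment 0 to 1/2 holds t**2; add its integral
[1/2, 2) adds the kernel integral of log(t)
the [2, 3) slice contributes ∫ 2*t·t^(s-1) dt

F(-1/2) = sqrt(2)*(-18*log(2) - 11 + 12*sqrt(6))/6
F(5) = 205*log(2)/32 + 14810143/67200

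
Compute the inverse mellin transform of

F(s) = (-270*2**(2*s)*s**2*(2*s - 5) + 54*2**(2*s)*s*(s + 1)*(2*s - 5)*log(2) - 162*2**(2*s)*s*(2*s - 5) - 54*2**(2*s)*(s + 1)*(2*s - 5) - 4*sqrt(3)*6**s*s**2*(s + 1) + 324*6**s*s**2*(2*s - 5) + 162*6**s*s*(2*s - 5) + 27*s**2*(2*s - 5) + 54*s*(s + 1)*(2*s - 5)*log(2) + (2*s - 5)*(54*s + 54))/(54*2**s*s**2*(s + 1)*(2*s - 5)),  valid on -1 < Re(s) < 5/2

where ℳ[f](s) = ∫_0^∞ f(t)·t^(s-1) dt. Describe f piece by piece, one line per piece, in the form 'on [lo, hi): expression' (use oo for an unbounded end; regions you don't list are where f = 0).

on [0, 1/2): t
on [1/2, 2): log(t)
on [2, 3): t + 3
on [3, oo): t**(-5/2)

linearity at 1/2, 2, 3 turns ℳ[f](s) into 4 summed integrals
over [0, 1/2), the kernel integral of t enters the sum
∫ log(t)·t^(s-1) over [1/2, 2)
segment [2, 3) carries (t + 3); integrate it
for t in [3, ∞): the term is ∫ t**(-5/2)·t^(s-1)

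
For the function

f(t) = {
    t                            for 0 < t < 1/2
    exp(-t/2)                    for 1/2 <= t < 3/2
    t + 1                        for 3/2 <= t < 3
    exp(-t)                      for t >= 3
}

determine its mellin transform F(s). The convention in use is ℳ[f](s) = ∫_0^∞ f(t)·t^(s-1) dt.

(2*2**s*s*(s + 1)*uppergamma(s, 3) - 5*3**s*s - 2*3**s + 2*4**s*s*(s + 1)*uppergamma(s, 1/4) - 2*4**s*s*(s + 1)*uppergamma(s, 3/4) + 8*6**s*s + 2*6**s + s)/(2*2**s*s*(s + 1))
  Re(s) > -1

summing 4 kernel integrals split by 1/2, 3/2, 3 yields ℳ[f](s)
for t in [0, 1/2): the term is ∫ t·t^(s-1)
over [1/2, 3/2), the kernel integral of exp(-t/2) enters the sum
on [3/2, 3): add ∫ (t + 1)·t^(s-1) dt
on [3, ∞) integrate f = exp(-t) against the kernel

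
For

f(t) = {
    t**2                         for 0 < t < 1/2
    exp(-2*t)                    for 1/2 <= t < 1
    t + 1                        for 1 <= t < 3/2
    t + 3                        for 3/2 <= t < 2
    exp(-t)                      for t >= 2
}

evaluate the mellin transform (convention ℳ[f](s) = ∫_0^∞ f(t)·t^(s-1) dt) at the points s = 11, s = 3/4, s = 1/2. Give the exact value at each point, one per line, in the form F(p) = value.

treat the 5 regions marked off by 1/2, 1, 3/2, 2 separately and sum
∫ over [0, 1/2) of t**2·t^(s-1) joins the sum
[1/2, 1) adds the kernel integral of exp(-2*t)
segment 1 to 3/2 holds (t + 1); add its integral
[3/2, 2) adds the kernel integral of (t + 3)
the [2, ∞) slice contributes ∫ exp(-t)·t^(s-1) dt

F(11) = (1035541011*exp(2) + 5642265772*E + 31395128134656)*exp(-2)/1171456
F(3/4) = 2**(1/4)*(-616*3**(3/4) - 440*2**(3/4) - 231*uppergamma(3/4, 2) + 21 + 231*2**(3/4)*uppergamma(3/4, 2) + 231*uppergamma(3/4, 1) + 2376*sqrt(2))/462
F(1/2) = sqrt(2)*(-120*sqrt(3) - 80*sqrt(2) - 30*sqrt(pi)*erfc(sqrt(2)) + 30*sqrt(2)*sqrt(pi)*erfc(sqrt(2)) + 30*sqrt(pi)*erfc(1) + 443)/60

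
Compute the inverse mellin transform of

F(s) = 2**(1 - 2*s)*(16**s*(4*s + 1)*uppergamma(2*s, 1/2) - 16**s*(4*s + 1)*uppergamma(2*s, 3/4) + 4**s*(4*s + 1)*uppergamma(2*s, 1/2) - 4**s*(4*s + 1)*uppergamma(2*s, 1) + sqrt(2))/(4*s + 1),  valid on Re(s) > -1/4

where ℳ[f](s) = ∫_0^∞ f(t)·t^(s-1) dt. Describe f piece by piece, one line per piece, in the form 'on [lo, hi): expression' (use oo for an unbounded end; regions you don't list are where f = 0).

remove the power substitution first: sqrt(t) on [0, 1/2); exp(-t) on [1/2, 1); exp(-t/2) on [1, 3/2)
decompose at 1/4, 1; ℳ[f](s) sums the 3 pieces' integrals
segment [0, 1/4) carries t**(1/4); integrate it
the [1/4, 1) slice contributes ∫ exp(-sqrt(t))·t^(s-1) dt
∫ exp(-sqrt(t)/2)·t^(s-1) over [1, 9/4)

on [0, 1/4): t**(1/4)
on [1/4, 1): exp(-sqrt(t))
on [1, 9/4): exp(-sqrt(t)/2)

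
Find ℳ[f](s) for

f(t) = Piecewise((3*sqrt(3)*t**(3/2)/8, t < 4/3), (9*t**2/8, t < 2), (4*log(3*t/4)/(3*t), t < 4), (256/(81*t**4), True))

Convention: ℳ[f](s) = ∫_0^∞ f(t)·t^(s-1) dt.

strip the common scale on t: 3*sqrt(6)*t**(3/2)/4 on [0, 2/3); 9*t**2/2 on [2/3, 1); 2*log(3*t/2)/(3*t) on [1, 2); …
strip the common scale on t: t**(3/2) on [0, 1); 2*t**2 on [1, 3/2); log(t)/t on [3/2, 3); …
slice at 4/3, 2, 4, transform all 4 pieces, and sum them
segment [0, 4/3) carries 3*sqrt(3)*t**(3/2)/8; integrate it
∫ 9*t**2/8·t^(s-1) over [4/3, 2)
piece [2, 4): integrate 4*log(3*t/4)/(3*t) against the kernel
the [4, ∞) slice contributes ∫ 256/(81*t**4)·t^(s-1) dt

2**s*(324*2**s*(s - 4)*(s + 2)*(s**2 - 2*s + 1) - 324*2**s*(s - 4)*(2*s + 3)*(s**2 - 2*s + 1) - 108*3**s*s*(s - 4)*(s + 2)*(2*s + 3)*log(3) + 108*3**s*s*(s - 4)*(s + 2)*(2*s + 3)*log(2) - 108*3**s*(s - 4)*(s + 2)*(2*s + 3)*log(2) + 108*3**s*(s - 4)*(s + 2)*(2*s + 3) + 108*3**s*(s - 4)*(s + 2)*(2*s + 3)*log(3) + 729*3**s*(s - 4)*(2*s + 3)*(s**2 - 2*s + 1) + 54*6**s*s*(s - 4)*(s + 2)*(2*s + 3)*log(3) - 54*6**s*(s - 4)*(s + 2)*(2*s + 3)*log(3) - 54*6**s*(s - 4)*(s + 2)*(2*s + 3) - 2*6**s*(s + 2)*(2*s + 3)*(s**2 - 2*s + 1))/(162*3**s*(s - 4)*(s + 2)*(2*s + 3)*(s**2 - 2*s + 1))
  -3/2 < Re(s) < 4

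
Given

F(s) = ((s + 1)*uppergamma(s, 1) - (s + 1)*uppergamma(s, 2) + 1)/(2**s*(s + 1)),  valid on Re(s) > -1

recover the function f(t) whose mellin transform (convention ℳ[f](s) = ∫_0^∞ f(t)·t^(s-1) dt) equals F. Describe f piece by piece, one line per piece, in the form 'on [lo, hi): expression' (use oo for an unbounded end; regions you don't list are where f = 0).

on [0, 1/2): 2*t
on [1/2, 1): exp(-2*t)

back out the common scale on t: t on [0, 1); exp(-t) on [1, 2)
linearity at 1/2 turns ℳ[f](s) into 2 summed integrals
[0, 1/2) adds the kernel integral of 2*t
segment 1/2 to 1 holds exp(-2*t); add its integral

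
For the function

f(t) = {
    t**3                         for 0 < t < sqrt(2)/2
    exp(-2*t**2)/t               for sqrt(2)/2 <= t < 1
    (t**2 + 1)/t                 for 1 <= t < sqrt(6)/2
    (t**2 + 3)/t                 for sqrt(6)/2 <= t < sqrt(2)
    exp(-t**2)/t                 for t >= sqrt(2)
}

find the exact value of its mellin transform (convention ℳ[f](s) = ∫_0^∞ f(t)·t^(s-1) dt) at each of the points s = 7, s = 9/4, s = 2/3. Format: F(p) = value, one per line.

F(7) = (300*E + 4200 + 4403*exp(2))*exp(-2)/960
F(9/4) = 2**(3/8)*(-4368*3**(5/8) - 3024*2**(5/8) - 1365*uppergamma(5/8, 2) + 130 + 1365*2**(5/8)*uppergamma(5/8, 2) + 1365*uppergamma(5/8, 1) + 16464*2**(1/4))/5460
F(2/3) = 2**(1/6)*(-858*2**(2/3) - 110*uppergamma(-1/6, 2) + 55*2**(5/6)*uppergamma(-1/6, 2) + 15 + 110*uppergamma(-1/6, 1) + 264*2**(5/6) + 440*3**(5/6))/220

strip the shared t-power: t**4 on [0, sqrt(2)/2); exp(-2*t**2) on [sqrt(2)/2, 1); t**2 + 1 on [1, sqrt(6)/2); …
the power substitution comes off first: t**2 on [0, 1/2); exp(-2*t) on [1/2, 1); t + 1 on [1, 3/2); …
cuts at sqrt(2)/2, 1, sqrt(6)/2, sqrt(2): linearity sums the 5 kernel integrals
over [0, sqrt(2)/2), the kernel integral of t**3 enters the sum
over [sqrt(2)/2, 1), the kernel integral of exp(-2*t**2)/t enters the sum
the [1, sqrt(6)/2) slice contributes ∫ (t**2 + 1)/t·t^(s-1) dt
∫ (t**2 + 3)/t·t^(s-1) over [sqrt(6)/2, sqrt(2))
∫ exp(-t**2)/t·t^(s-1) over [sqrt(2), ∞)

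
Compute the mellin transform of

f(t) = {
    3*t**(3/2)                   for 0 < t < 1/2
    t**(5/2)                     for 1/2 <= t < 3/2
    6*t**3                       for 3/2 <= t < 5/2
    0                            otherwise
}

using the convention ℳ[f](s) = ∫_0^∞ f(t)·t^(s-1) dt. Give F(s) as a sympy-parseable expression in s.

linearity at 1/2, 3/2 turns ℳ[f](s) into 3 summed integrals
between 0 and 1/2 the integrand is 3*t**(3/2)·t^(s-1)
on [1/2, 3/2) integrate f = t**(5/2) against the kernel
[3/2, 5/2) adds the kernel integral of 6*t**3

2*(-2**(-s - 5/2)*(s + 3)*(2*s + 3) + 3*2**(-s - 3/2)*(s + 3)*(2*s + 5) + (3/2)**(s + 5/2)*(s + 3)*(2*s + 3) - 3*(3/2)**(s + 3)*(2*s + 3)*(2*s + 5) + 3*(5/2)**(s + 3)*(2*s + 3)*(2*s + 5))/((s + 3)*(2*s + 3)*(2*s + 5))
  Re(s) > -3/2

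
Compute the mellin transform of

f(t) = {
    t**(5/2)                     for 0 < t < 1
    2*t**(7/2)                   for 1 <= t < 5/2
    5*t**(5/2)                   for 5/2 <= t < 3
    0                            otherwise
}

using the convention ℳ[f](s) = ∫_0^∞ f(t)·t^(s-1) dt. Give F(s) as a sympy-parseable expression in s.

summing 3 kernel integrals split by 1, 5/2 yields ℳ[f](s)
segment [0, 1) carries t**(5/2); integrate it
piece [1, 5/2): integrate 2*t**(7/2) against the kernel
over [5/2, 3), the kernel integral of 5*t**(5/2) enters the sum

(40*3**(s + 5/2)*s + 140*3**(s + 5/2) - 8*s - 12 - sqrt(10)*5**(s + 3)/2**s)/(2*(4*s**2 + 24*s + 35))
  Re(s) > -5/2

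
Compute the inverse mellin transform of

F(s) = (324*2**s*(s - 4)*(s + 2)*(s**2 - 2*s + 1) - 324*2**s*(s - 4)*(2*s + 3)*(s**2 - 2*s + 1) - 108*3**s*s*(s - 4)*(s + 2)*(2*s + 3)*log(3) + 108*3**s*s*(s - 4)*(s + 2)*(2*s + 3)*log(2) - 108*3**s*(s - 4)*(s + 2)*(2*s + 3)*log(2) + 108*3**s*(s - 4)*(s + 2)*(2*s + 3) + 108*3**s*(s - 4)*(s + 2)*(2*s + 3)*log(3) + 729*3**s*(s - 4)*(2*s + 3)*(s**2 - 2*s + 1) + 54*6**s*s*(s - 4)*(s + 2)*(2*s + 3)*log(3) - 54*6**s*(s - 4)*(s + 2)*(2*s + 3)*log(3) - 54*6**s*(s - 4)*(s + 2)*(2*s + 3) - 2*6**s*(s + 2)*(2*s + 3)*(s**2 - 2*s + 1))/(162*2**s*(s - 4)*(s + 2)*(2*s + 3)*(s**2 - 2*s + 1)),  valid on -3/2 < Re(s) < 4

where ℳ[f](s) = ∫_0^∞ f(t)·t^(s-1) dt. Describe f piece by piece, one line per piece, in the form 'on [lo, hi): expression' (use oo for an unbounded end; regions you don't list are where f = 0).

on [0, 1): t**(3/2)
on [1, 3/2): 2*t**2
on [3/2, 3): log(t)/t
on [3, oo): t**(-4)

treat the 4 regions marked off by 1, 3/2, 3 separately and sum
∫ t**(3/2)·t^(s-1) over [0, 1)
segment 1 to 3/2 holds 2*t**2; add its integral
∫ over [3/2, 3) of log(t)/t·t^(s-1) joins the sum
piece [3, ∞): integrate t**(-4) against the kernel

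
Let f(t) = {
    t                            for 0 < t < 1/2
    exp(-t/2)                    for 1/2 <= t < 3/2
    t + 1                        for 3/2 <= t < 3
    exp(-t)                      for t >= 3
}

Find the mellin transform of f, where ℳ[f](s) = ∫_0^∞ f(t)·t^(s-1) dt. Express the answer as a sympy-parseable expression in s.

summing 4 kernel integrals split by 1/2, 3/2, 3 yields ℳ[f](s)
over [0, 1/2), the kernel integral of t enters the sum
∫ exp(-t/2)·t^(s-1) over [1/2, 3/2)
∫ over [3/2, 3) of (t + 1)·t^(s-1) joins the sum
on [3, ∞): add ∫ exp(-t)·t^(s-1) dt

(2*2**s*s*(s + 1)*uppergamma(s, 3) - 5*3**s*s - 2*3**s + 2*4**s*s*(s + 1)*uppergamma(s, 1/4) - 2*4**s*s*(s + 1)*uppergamma(s, 3/4) + 8*6**s*s + 2*6**s + s)/(2*2**s*s*(s + 1))
  Re(s) > -1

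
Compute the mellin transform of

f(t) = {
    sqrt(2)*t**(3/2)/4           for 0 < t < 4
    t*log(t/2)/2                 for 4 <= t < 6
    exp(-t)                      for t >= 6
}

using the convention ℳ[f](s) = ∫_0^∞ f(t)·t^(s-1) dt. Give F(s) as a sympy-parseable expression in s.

undo the common scale on t: t**(3/2) on [0, 2); t*log(t) on [2, 3); exp(-2*t) on [3, ∞)
cuts at 4, 6: linearity sums the 3 kernel integrals
∫ sqrt(2)*t**(3/2)/4·t^(s-1) over [0, 4)
for t in [4, 6): the term is ∫ t*log(t/2)/2·t^(s-1)
segment [6, ∞) carries exp(-t); integrate it

(-12**s*s*(2*s + 3)*log(4) - 12**s*(2*s + 3)*log(4) + 12**s*(4*s + 6) + 12**s*sqrt(2)*(4*s**2 + 8*s + 4) + 3*18**s*s*(2*s + 3)*log(3) + 18**s*(-6*s - 9) + 3*18**s*(2*s + 3)*log(3) + 3**s*(2*s + 3)*(s**2 + 2*s + 1)*uppergamma(s, 6))/(3**s*(2*s + 3)*(s**2 + 2*s + 1))
  Re(s) > -3/2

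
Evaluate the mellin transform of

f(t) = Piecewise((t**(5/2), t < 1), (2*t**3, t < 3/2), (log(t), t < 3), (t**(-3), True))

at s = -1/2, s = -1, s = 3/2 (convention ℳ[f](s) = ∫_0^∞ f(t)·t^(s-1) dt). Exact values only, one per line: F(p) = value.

F(-1/2) = -754*sqrt(3)/567 - 2*sqrt(3)*log(3)/3 - 2*sqrt(6)*log(2)/3 - 3/10 + 2*sqrt(6)*log(3)/3 + 67*sqrt(6)/30
F(-1) = log(6**(1/3)/2) + 365/162
F(3/2) = -34*sqrt(3)/27 - 7/36 + log(2**(sqrt(6)/2)*3**(-sqrt(6)/2 + 2*sqrt(3))) + 35*sqrt(6)/24

remove the power substitution first: t**(5/4) on [0, 1); 2*t**(3/2) on [1, 9/4); log(sqrt(t)) on [9/4, 9); …
peel off the shared t-power: t**(3/4) on [0, 1); 2*t on [1, 9/4); log(sqrt(t))/sqrt(t) on [9/4, 9); …
strip the power substitution: t**(3/2) on [0, 1); 2*t**2 on [1, 3/2); log(t)/t on [3/2, 3); …
f breaks at 1, 3/2, 3 into 4 integrals to sum
segment [0, 1) carries t**(5/2); integrate it
on [1, 3/2): add ∫ 2*t**3·t^(s-1) dt
∫ over [3/2, 3) of log(t)·t^(s-1) joins the sum
[3, ∞) adds the kernel integral of t**(-3)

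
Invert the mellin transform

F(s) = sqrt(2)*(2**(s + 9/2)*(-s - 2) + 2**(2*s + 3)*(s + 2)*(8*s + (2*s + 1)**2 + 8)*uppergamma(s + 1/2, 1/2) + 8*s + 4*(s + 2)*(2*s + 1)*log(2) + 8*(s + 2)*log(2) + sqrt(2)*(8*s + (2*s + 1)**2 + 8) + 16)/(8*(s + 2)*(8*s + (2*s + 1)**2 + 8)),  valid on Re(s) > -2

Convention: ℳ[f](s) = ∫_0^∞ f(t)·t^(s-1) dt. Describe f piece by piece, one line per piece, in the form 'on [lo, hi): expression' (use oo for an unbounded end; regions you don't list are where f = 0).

undo the common scale on t: t**2 on [0, 1/2); t**(3/2)*log(t) on [1/2, 1); sqrt(t)*exp(-t/2) on [1, ∞)
undo the shared t-power: t**(3/2) on [0, 1/2); t*log(t) on [1/2, 1); exp(-t/2) on [1, ∞)
slice at 1, 2, transform all 3 pieces, and sum them
segment [0, 1) carries t**2/4; integrate it
piece [1, 2): integrate sqrt(2)*t**(3/2)*log(t/2)/4 against the kernel
between 2 and ∞ the integrand is sqrt(2)*sqrt(t)*exp(-t/4)/2·t^(s-1)

on [0, 1): t**2/4
on [1, 2): sqrt(2)*t**(3/2)*log(t/2)/4
on [2, oo): sqrt(2)*sqrt(t)*exp(-t/4)/2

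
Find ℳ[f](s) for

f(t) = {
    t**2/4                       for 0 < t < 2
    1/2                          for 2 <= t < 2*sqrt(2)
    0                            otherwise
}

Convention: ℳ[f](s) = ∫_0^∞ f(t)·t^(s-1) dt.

2**(s - 1)*(2**(s/2)*(s + 2) + s - 2)/(s*(s + 2))
  Re(s) > -2

reversing the common scale on t: t**2 on [0, 1); 1/2 on [1, sqrt(2))
the power substitution comes off first: t on [0, 1); 1/2 on [1, 2)
breakpoints 2: one integral from each of the 2 segments
[0, 2) adds the kernel integral of t**2/4
[2, 2*sqrt(2)) adds the kernel integral of 1/2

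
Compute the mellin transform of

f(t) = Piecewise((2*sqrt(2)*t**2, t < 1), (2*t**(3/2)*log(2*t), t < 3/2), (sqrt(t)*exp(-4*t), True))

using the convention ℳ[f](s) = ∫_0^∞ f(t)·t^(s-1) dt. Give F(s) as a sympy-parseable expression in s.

12**(1/2 - s)*(-4*12**(s + 1/2)*(s + 2)*(2*s + 1)*log(2) - 8*12**(s + 1/2)*(s + 2)*log(2) + 8*12**(s + 1/2)*(s + 2) + 2*12**(s + 1/2)*sqrt(2)*(8*s + (2*s + 1)**2 + 8) + 6*18**(s + 1/2)*(s + 2)*(2*s + 1)*log(3) - 12*18**(s + 1/2)*(s + 2) + 12*18**(s + 1/2)*(s + 2)*log(3) + 3**(s + 1/2)*(s + 2)*(8*s + (2*s + 1)**2 + 8)*uppergamma(s + 1/2, 6))/(12*(s + 2)*(8*s + (2*s + 1)**2 + 8))
  Re(s) > -2

the shared t-power comes off first: 2*sqrt(2)*t**(3/2) on [0, 1); 2*t*log(2*t) on [1, 3/2); exp(-4*t) on [3/2, ∞)
undo the common scale on t: t**(3/2) on [0, 2); t*log(t) on [2, 3); exp(-2*t) on [3, ∞)
breakpoints 1, 3/2: one integral from each of the 3 segments
the [0, 1) slice contributes ∫ 2*sqrt(2)*t**2·t^(s-1) dt
on [1, 3/2): add ∫ 2*t**(3/2)*log(2*t)·t^(s-1) dt
segment 3/2 to ∞ holds sqrt(t)*exp(-4*t); add its integral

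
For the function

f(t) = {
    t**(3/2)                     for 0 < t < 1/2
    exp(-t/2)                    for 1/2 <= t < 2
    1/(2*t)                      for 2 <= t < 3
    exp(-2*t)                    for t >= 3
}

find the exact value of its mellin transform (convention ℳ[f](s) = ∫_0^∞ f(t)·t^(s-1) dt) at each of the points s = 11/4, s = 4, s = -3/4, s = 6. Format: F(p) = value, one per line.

f breaks at 1/2, 2, 3 into 4 integrals to sum
∫ t**(3/2)·t^(s-1) over [0, 1/2)
the [1/2, 2) slice contributes ∫ exp(-t/2)·t^(s-1) dt
piece [2, 3): integrate 1/(2*t) against the kernel
segment 3 to ∞ holds exp(-2*t); add its integral

F(11/4) = -4*2**(3/4)*uppergamma(11/4, 1) - 537*2**(3/4)/952 + 2**(1/4)*uppergamma(11/4, 6)/8 + 6*3**(3/4)/7 + 4*2**(3/4)*uppergamma(11/4, 1/4)
F(4) = -256*exp(-1) + sqrt(2)/352 + 183*exp(-6)/8 + 19/6 + 493*exp(-1/4)/4
F(-3/4) = -2**(1/4)*uppergamma(-3/4, 1)/2 - 2*3**(1/4)/63 + 2**(3/4)*uppergamma(-3/4, 6) + 31*2**(1/4)/42 + 2**(1/4)*uppergamma(-3/4, 1/4)/2
F(6) = -20864*exp(-1) + sqrt(2)/1920 + 2697*exp(-6)/8 + 211/10 + 157781*exp(-1/4)/16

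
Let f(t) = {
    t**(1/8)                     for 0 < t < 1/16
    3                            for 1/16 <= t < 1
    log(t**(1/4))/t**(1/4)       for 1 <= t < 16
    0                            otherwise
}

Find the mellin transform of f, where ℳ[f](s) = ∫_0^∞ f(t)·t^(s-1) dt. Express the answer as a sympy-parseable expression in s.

reversing the power substitution: t**(1/4) on [0, 1/4); 3 on [1/4, 1); log(sqrt(t))/sqrt(t) on [1, 4)
remove the power substitution first: sqrt(t) on [0, 1/2); 3 on [1/2, 1); log(t)/t on [1, 2)
remove the shared t-power first: t**(3/2) on [0, 1/2); 3*t on [1/2, 1); log(t) on [1, 2)
the 3 pieces separated at 1/16, 1 each add one integral
segment [0, 1/16) carries t**(1/8); integrate it
for t in [1/16, 1): the term is ∫ 3·t^(s-1)
on [1, 16): add ∫ log(t**(1/4))/t**(1/4)·t^(s-1) dt

(16**s*(4*s - 1)**2*(24*s + 3) + 2**(4*s + 2)*s*(8*s + 1) - 2**(8*s + 1)*s*(8*s + 1) + 256**s*s*(4*s - 1)*(8*s + 1)*log(4) + 4*sqrt(2)*s*(4*s - 1)**2 + (-24*s - 3)*(4*s - 1)**2)/(16**s*s*(4*s - 1)**2*(8*s + 1))
  Re(s) > -1/8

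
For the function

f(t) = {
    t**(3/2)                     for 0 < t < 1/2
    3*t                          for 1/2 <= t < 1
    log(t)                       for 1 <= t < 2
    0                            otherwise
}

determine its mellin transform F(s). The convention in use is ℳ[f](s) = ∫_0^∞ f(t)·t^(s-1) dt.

breakpoints 1/2, 1: one integral from each of the 3 segments
∫ over [0, 1/2) of t**(3/2)·t^(s-1) joins the sum
∫ over [1/2, 1) of 3*t·t^(s-1) joins the sum
segment [1, 2) carries log(t); integrate it

(-2*2**(2*s)*(s + 1)*(2*s + 3) + 6*2**s*s**2*(2*s + 3) + 2*2**s*(s + 1)*(2*s + 3) + 4**s*s*(s + 1)*(2*s + 3)*log(4) + sqrt(2)*s**2*(s + 1) - 3*s**2*(2*s + 3))/(2*2**s*s**2*(s + 1)*(2*s + 3))
  Re(s) > -3/2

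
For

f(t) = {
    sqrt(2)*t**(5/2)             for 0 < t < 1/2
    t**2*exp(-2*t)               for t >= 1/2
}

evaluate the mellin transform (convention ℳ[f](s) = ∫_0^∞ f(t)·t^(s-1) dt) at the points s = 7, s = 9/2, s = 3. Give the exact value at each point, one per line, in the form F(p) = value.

strip the shared t-power: sqrt(2)*sqrt(t) on [0, 1/2); exp(-2*t) on [1/2, ∞)
remove the common scale on t first: sqrt(t) on [0, 1); exp(-t) on [1, ∞)
summing 2 kernel integrals split by 1/2 yields ℳ[f](s)
segment [0, 1/2) carries sqrt(2)*t**(5/2); integrate it
for t in [1/2, ∞): the term is ∫ t**2*exp(-2*t)·t^(s-1)

F(7) = 1/4864 + 109601*exp(-1)/512
F(9/2) = sqrt(2)*(E*(64 + 72765*sqrt(pi)*erfc(1)) + 295358)*exp(-1)/57344
F(3) = 1/176 + 65*exp(-1)/32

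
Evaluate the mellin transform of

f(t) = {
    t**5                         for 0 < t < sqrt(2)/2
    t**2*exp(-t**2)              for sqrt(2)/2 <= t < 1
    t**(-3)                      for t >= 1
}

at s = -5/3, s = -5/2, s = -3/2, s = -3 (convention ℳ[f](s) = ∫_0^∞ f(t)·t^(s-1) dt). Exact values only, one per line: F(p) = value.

F(-5/3) = -uppergamma(1/6, 1)/2 + 3*2**(1/3)/40 + 3/14 + uppergamma(1/6, 1/2)/2
F(-5/2) = -uppergamma(-1/4, 1)/2 + 2**(3/4)/10 + 2/11 + uppergamma(-1/4, 1/2)/2
F(-3/2) = -uppergamma(1/4, 1)/2 + 2**(1/4)/14 + 2/9 + uppergamma(1/4, 1/2)/2
F(-3) = -sqrt(pi)*erfc(sqrt(2)/2) - exp(-1) + sqrt(pi)*erfc(1) + 5/12 + sqrt(2)*exp(-1/2)

strip the shared t-power: t**3 on [0, sqrt(2)/2); exp(-t**2) on [sqrt(2)/2, 1); t**(-5) on [1, ∞)
back out the power substitution: t**(3/2) on [0, 1/2); exp(-t) on [1/2, 1); t**(-5/2) on [1, ∞)
the 3 pieces separated at sqrt(2)/2, 1 each add one integral
∫ over [0, sqrt(2)/2) of t**5·t^(s-1) joins the sum
[sqrt(2)/2, 1) adds the kernel integral of t**2*exp(-t**2)
the [1, ∞) slice contributes ∫ t**(-3)·t^(s-1) dt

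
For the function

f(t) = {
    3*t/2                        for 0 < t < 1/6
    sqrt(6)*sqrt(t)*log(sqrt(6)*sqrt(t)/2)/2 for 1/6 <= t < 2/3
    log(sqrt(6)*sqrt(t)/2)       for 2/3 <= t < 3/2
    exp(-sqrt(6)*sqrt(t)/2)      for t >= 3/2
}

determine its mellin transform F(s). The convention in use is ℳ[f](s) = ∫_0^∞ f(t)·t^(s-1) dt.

(8*2**(2*s)*s**2*(s + 1)*(4*s**2 + 4*s + 1)*uppergamma(2*s, 3/2) - 8*2**(2*s)*s**2*(s + 1) + 2*2**(2*s)*(s + 1)*(4*s**2 + 4*s + 1) + 9**s*s*(s + 1)*(-4*log(2) + 4*log(3))*(4*s**2 + 4*s + 1) - 2*9**s*(s + 1)*(4*s**2 + 4*s + 1) + 8*s**3*(s + 1)*log(2) + 4*s**2*(s + 1)*log(2) + 4*s**2*(s + 1) + s**2*(4*s**2 + 4*s + 1))/(4*6**s*s**2*(s + 1)*(4*s**2 + 4*s + 1))
  Re(s) > -1

remove the common scale on t first: t on [0, 1/4); sqrt(t)*log(sqrt(t)) on [1/4, 1); log(sqrt(t)) on [1, 9/4); …
back out the power substitution: t**2 on [0, 1/2); t*log(t) on [1/2, 1); log(t) on [1, 3/2); …
breakpoints 1/6, 2/3, 3/2: one integral from each of the 4 segments
between 0 and 1/6 the integrand is 3*t/2·t^(s-1)
[1/6, 2/3) adds the kernel integral of sqrt(6)*sqrt(t)*log(sqrt(6)*sqrt(t)/2)/2
on [2/3, 3/2) integrate f = log(sqrt(6)*sqrt(t)/2) against the kernel
the [3/2, ∞) slice contributes ∫ exp(-sqrt(6)*sqrt(t)/2)·t^(s-1) dt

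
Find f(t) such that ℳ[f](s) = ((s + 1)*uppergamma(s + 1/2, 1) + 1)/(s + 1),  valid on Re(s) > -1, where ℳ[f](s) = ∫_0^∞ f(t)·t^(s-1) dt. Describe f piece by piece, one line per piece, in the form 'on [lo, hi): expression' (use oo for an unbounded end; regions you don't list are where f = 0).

the shared t-power comes off first: sqrt(t) on [0, 1); exp(-t) on [1, ∞)
along the cuts 1, ℳ[f](s) splits into 2 integrals
piece [0, 1): integrate t against the kernel
∫ sqrt(t)*exp(-t)·t^(s-1) over [1, ∞)

on [0, 1): t
on [1, oo): sqrt(t)*exp(-t)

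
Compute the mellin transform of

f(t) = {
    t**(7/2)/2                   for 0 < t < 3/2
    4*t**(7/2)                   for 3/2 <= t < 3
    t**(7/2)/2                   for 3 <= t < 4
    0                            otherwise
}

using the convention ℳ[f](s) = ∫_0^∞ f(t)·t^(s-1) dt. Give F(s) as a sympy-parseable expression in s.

f breaks at 3/2, 3 into 3 integrals to sum
segment 0 to 3/2 holds t**(7/2)/2; add its integral
over [3/2, 3), the kernel integral of 4*t**(7/2) enters the sum
∫ over [3, 4) of t**(7/2)/2·t^(s-1) joins the sum

(7*3**(s + 7/2) - 7*(3/2)**(s + 7/2) + 4**(s + 7/2))/(2*s + 7)
  Re(s) > -7/2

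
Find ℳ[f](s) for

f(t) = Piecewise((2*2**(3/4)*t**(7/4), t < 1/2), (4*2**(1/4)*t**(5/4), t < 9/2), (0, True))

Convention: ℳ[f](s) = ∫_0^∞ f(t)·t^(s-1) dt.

remove the common scale on t first: t**(7/4) on [0, 1); 2*t**(5/4) on [1, 9)
peel off the power substitution: t**(7/2) on [0, 1); 2*t**(5/2) on [1, 3)
peel off the shared t-power: t**(3/2) on [0, 1); 2*sqrt(t) on [1, 3)
integrate the 2 segments split at 1/2, then add the results
segment 0 to 1/2 holds 2*2**(3/4)*t**(7/4); add its integral
for t in [1/2, 9/2): the term is ∫ 4*2**(1/4)*t**(5/4)·t^(s-1)

2**(2 - s)*(3**(2*s + 5/2)*(8*s + 14) - 4*s - 9)/((4*s + 5)*(4*s + 7))
  Re(s) > -7/4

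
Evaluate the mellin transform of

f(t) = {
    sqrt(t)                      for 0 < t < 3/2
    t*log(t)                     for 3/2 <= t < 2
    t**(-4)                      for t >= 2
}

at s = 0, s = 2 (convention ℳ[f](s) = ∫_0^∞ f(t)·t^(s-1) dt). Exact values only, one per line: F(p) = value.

the 3 pieces separated at 3/2, 2 each add one integral
over [0, 3/2), the kernel integral of sqrt(t) enters the sum
over [3/2, 2), the kernel integral of t*log(t) enters the sum
segment 2 to ∞ holds t**(-4); add its integral

F(0) = -31/64 + log(8*sqrt(6)/9) + sqrt(6)
F(2) = -9*log(3)/8 - 7/18 + 9*sqrt(6)/20 + 91*log(2)/24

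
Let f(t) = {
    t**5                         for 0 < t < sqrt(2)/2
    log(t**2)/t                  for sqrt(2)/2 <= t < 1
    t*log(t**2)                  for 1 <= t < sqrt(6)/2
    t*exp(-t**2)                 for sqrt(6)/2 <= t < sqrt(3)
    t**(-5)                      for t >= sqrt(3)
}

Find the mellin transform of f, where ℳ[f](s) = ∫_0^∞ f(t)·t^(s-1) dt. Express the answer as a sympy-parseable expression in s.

2**(-s/2 - 1/2)*(27*2**(s/2 + 1/2)*(-s + (s + 1)**2/4)*(s/2 - 5/2)*(s/2 + 5/2)*(s + 1)**2*uppergamma(s/2 + 1/2, 3/2) - 27*2**(s/2 + 1/2)*(-s + (s + 1)**2/4)*(s/2 - 5/2)*(s/2 + 5/2)*(s + 1)**2*uppergamma(s/2 + 1/2, 3) + 108*2**(s/2 + 1/2)*(-s + (s + 1)**2/4)*(s/2 - 5/2)*(s/2 + 5/2) - 27*2**(s/2 + 1/2)*(s/2 - 5/2)*(s/2 + 5/2)*(s + 1)**2 - 54*3**(s/2 + 1/2)*(-s + (s + 1)**2/4)*(s/2 - 5/2)*(s/2 + 5/2)*(s + 1)*log(2) + 54*3**(s/2 + 1/2)*(-s + (s + 1)**2/4)*(s/2 - 5/2)*(s/2 + 5/2)*(s + 1)*log(3) - 108*3**(s/2 + 1/2)*(-s + (s + 1)**2/4)*(s/2 - 5/2)*(s/2 + 5/2) - 6**(s/2 + 1/2)*(-s + (s + 1)**2/4)*(s/2 + 5/2)*(s + 1)**2 + 27*(-s + (s + 1)**2/4)*(s/2 - 5/2)*(s + 1)**2/4 + 27*(s/2 - 5/2)*(s/2 + 5/2)*(s + 1)**3*log(2) - 54*(s/2 - 5/2)*(s/2 + 5/2)*(s + 1)**2*log(2) + 54*(s/2 - 5/2)*(s/2 + 5/2)*(s + 1)**2)/(54*(-s + (s + 1)**2/4)*(s/2 - 5/2)*(s/2 + 5/2)*(s + 1)**2)
  -5 < Re(s) < 5

invert the shared t-power to get t**4 on [0, sqrt(2)/2); log(t**2)/t**2 on [sqrt(2)/2, 1); log(t**2) on [1, sqrt(6)/2); …
undo the power substitution: t**2 on [0, 1/2); log(t)/t on [1/2, 1); log(t) on [1, 3/2); …
slice at sqrt(2)/2, 1, sqrt(6)/2, sqrt(3), transform all 5 pieces, and sum them
on [0, sqrt(2)/2): add ∫ t**5·t^(s-1) dt
on [sqrt(2)/2, 1): add ∫ log(t**2)/t·t^(s-1) dt
the [1, sqrt(6)/2) slice contributes ∫ t*log(t**2)·t^(s-1) dt
segment [sqrt(6)/2, sqrt(3)) carries t*exp(-t**2); integrate it
for t in [sqrt(3), ∞): the term is ∫ t**(-5)·t^(s-1)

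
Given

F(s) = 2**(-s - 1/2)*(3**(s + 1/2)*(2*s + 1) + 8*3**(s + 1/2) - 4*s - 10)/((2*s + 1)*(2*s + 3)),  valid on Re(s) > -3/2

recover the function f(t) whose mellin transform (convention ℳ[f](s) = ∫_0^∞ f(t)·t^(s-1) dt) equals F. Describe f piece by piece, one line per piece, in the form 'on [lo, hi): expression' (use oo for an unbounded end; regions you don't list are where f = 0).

strip the shared t-power: t on [0, 1/2); 2 - t on [1/2, 3/2)
integrate the 2 segments split at 1/2, then add the results
for t in [0, 1/2): the term is ∫ t**(3/2)·t^(s-1)
[1/2, 3/2) adds the kernel integral of sqrt(t)*(2 - t)

on [0, 1/2): t**(3/2)
on [1/2, 3/2): sqrt(t)*(2 - t)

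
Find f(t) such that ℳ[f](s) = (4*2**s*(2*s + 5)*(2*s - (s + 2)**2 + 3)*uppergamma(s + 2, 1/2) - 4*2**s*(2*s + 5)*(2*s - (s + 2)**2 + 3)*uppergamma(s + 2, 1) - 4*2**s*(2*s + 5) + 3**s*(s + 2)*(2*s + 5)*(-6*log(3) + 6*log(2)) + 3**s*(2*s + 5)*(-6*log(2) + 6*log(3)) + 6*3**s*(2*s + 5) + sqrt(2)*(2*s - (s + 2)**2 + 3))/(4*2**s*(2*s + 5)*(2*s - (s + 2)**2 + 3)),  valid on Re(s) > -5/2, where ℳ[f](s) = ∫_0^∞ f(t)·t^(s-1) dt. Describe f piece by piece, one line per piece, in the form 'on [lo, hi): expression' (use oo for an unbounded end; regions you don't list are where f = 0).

on [0, 1/2): t**(5/2)
on [1/2, 1): t**2*exp(-t)
on [1, 3/2): t*log(t)

strip the shared t-power: sqrt(t) on [0, 1/2); exp(-t) on [1/2, 1); log(t)/t on [1, 3/2)
f breaks at 1/2, 1 into 3 integrals to sum
between 0 and 1/2 the integrand is t**(5/2)·t^(s-1)
the [1/2, 1) slice contributes ∫ t**2*exp(-t)·t^(s-1) dt
on [1, 3/2): add ∫ t*log(t)·t^(s-1) dt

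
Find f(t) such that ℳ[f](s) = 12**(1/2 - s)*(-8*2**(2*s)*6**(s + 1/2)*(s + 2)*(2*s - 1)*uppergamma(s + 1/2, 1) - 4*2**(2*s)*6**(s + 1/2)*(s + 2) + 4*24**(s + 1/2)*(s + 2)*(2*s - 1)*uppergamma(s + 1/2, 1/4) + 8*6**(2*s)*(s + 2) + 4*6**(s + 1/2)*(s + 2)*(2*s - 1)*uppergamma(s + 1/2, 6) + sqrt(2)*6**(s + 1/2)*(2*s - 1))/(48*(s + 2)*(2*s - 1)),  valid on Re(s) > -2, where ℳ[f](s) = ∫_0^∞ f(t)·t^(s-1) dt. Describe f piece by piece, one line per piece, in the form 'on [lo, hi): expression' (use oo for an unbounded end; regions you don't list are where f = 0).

on [0, 1/2): t**2
on [1/2, 2): sqrt(t)*exp(-t/2)
on [2, 3): 1/(2*sqrt(t))
on [3, oo): sqrt(t)*exp(-2*t)

strip the shared t-power: t**(3/2) on [0, 1/2); exp(-t/2) on [1/2, 2); 1/(2*t) on [2, 3); …
decompose at 1/2, 2, 3; ℳ[f](s) sums the 4 pieces' integrals
[0, 1/2) adds the kernel integral of t**2
segment 1/2 to 2 holds sqrt(t)*exp(-t/2); add its integral
∫ 1/(2*sqrt(t))·t^(s-1) over [2, 3)
for t in [3, ∞): the term is ∫ sqrt(t)*exp(-2*t)·t^(s-1)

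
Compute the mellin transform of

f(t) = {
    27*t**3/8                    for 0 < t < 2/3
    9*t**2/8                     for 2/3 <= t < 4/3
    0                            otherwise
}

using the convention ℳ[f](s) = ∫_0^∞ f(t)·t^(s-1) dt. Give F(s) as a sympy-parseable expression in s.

(2**(s + 2)*(s + 3) + s + 1)/(2*(3/2)**s*(s + 2)*(s + 3))
  Re(s) > -3

peel off the common scale on t: t**3 on [0, 1); t**2/2 on [1, 2)
peel off the shared t-power: t on [0, 1); 1/2 on [1, 2)
f breaks at 2/3 into 2 integrals to sum
on [0, 2/3): add ∫ 27*t**3/8·t^(s-1) dt
[2/3, 4/3) adds the kernel integral of 9*t**2/8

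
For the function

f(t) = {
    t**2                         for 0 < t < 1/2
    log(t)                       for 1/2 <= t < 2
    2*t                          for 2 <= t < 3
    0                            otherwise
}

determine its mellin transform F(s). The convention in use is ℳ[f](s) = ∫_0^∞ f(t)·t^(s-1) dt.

summing 3 kernel integrals split by 1/2, 2 yields ℳ[f](s)
over [0, 1/2), the kernel integral of t**2 enters the sum
[1/2, 2) adds the kernel integral of log(t)
segment 2 to 3 holds 2*t; add its integral

(-16*2**(2*s)*s**2*(s + 2) + 4*2**(2*s)*s*(s + 1)*(s + 2)*log(2) - 4*2**(2*s)*(s + 1)*(s + 2) + 24*6**s*s**2*(s + 2) + s**2*(s + 1) + 4*s*(s + 1)*(s + 2)*log(2) + 4*(s + 1)*(s + 2))/(4*2**s*s**2*(s + 1)*(s + 2))
  Re(s) > -2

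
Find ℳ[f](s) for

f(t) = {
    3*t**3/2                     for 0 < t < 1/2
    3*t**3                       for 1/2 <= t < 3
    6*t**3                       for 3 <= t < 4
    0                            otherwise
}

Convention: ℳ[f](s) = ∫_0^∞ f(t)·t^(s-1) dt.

3*(2048*2**(3*s) - 432*6**s - 1)/(16*2**s*(s + 3))
  Re(s) > -3

integrate the 3 segments split at 1/2, 3, then add the results
∫ over [0, 1/2) of 3*t**3/2·t^(s-1) joins the sum
on [1/2, 3) integrate f = 3*t**3 against the kernel
between 3 and 4 the integrand is 6*t**3·t^(s-1)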